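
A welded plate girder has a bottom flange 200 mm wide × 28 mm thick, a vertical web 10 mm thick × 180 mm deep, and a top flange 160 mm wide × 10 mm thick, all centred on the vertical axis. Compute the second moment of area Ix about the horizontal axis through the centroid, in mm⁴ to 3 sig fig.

Treat the section as a set of non-overlapping primitives; coordinates are from the bounding-box lower-left.
Bottom plate: 200 × 28, A = 5 600 mm², y = 14 mm, Ī = 365 867 mm⁴.
Web plate: 10 × 180, A = 1 800 mm², y = 118 mm, Ī = 4 860 000 mm⁴.
Top plate: 160 × 10, A = 1 600 mm², y = 213 mm, Ī = 13 333 mm⁴.
Centroid: ȳ = ΣA·y / ΣA = 70.178 mm.
Transfer each piece to the horizontal axis through the centroid using Ī + A·d² with d = y − 70.178:
  bottom plate: d = -56.178 mm → contributes +18 039 146 mm⁴
  web plate: d = 47.822 mm → contributes +8 976 537 mm⁴
  top plate: d = 142.82 mm → contributes +32 650 433 mm⁴
Total I = 59 666 116 mm⁴.

Ix ≈ 5.97 × 10⁷ mm⁴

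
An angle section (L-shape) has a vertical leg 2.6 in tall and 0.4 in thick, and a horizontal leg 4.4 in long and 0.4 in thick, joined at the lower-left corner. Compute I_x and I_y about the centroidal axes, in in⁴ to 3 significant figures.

Treat the section as a set of non-overlapping primitives; coordinates are from the bounding-box lower-left.
Vertical leg: 0.4 × 2.6, A = 1.04 in², y = 1.3 in, Ī = 0.58587 in⁴.
Horizontal leg (remainder): 4 × 0.4, A = 1.6 in², y = 0.2 in, Ī = 0.021333 in⁴.
Centroid: ȳ = ΣA·y / ΣA = 0.63333 in.
Transfer each piece to the centroidal x-axis using Ī + A·d² with d = y − 0.63333:
  vertical leg: d = 0.66667 in → contributes +1.0481 in⁴
  horizontal leg (remainder): d = -0.43333 in → contributes +0.32178 in⁴
Total I = 1.3699 in⁴.
For the y-axis: x̄ = 1.5333 in.
Repeating about the centroidal y-axis gives I_y = 5.1979 in⁴.

I_x ≈ 1.37 in⁴, I_y ≈ 5.20 in⁴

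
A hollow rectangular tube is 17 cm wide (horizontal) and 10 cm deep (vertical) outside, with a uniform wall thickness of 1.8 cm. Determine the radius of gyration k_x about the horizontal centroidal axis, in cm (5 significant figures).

k_x ≈ 3.6527 cm

Split into non-overlapping primitives; take the origin at the lower-left of the bounding box.
Outer rectangle: 17 × 10, A = 170 cm², y = 5 cm, Ī = 1416.667 cm⁴.
Inner void (subtracted): 13.4 × 6.4, A = 85.76 cm², y = 5 cm, Ī = 292.7275 cm⁴.
By symmetry the centroid is at mid-height, ȳ = 5 cm.
All pieces are centred on the horizontal centroidal axis, so I = ΣĪ (holes subtracted) = 1123.939 cm⁴.
Radius of gyration: k = √(I/A) = √(1123.939 / 84.24) = 3.652685 cm.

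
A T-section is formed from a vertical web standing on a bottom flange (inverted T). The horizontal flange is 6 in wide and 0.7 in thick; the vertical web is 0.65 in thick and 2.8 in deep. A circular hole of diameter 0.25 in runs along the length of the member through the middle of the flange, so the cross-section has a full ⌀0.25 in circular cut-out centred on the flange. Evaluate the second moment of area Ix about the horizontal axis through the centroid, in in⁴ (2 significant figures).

Decompose the section into non-overlapping parts with the origin at the bottom-left of its bounding rectangle.
Flange: 6 × 0.7, A = 4.2 in², y = 0.35 in, Ī = 0.1715 in⁴.
Web: 0.65 × 2.8, A = 1.82 in², y = 2.1 in, Ī = 1.189 in⁴.
Hole (subtracted): ⌀0.25, A = 0.04909 in², y = 0.35 in, Ī = 0.0001917 in⁴.
Centroid: ȳ = ΣA·y / ΣA = 0.8834 in.
Transfer each piece to the horizontal axis through the centroid using Ī + A·d² with d = y − 0.8834:
  flange: d = -0.5334 in → contributes +1.367 in⁴
  web: d = 1.217 in → contributes +3.883 in⁴
  hole: d = -0.5334 in → contributes −0.01416 in⁴
Total I = 5.235 in⁴.

Ix ≈ 5.2 in⁴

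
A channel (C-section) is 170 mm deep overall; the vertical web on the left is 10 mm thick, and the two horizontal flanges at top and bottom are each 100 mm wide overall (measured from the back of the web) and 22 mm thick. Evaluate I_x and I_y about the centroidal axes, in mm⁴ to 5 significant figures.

I_x ≈ 2.5939 × 10⁷ mm⁴, I_y ≈ 5.6607 × 10⁶ mm⁴

Decompose the section into non-overlapping parts with the origin at the bottom-left of its bounding rectangle.
Web: 10 × 170, A = 1 700 mm², y = 85 mm, Ī = 4 094 167 mm⁴.
Top flange (beyond web): 90 × 22, A = 1 980 mm², y = 159 mm, Ī = 79 860 mm⁴.
Bottom flange (beyond web): 90 × 22, A = 1 980 mm², y = 11 mm, Ī = 79 860 mm⁴.
By symmetry the centroid is at mid-height, ȳ = 85 mm.
Transfer each piece to the centroidal x-axis using Ī + A·d² with d = y − 85:
  web: d = 0 mm → contributes +4 094 167 mm⁴
  top flange (beyond web): d = 74 mm → contributes +10 922 340 mm⁴
  bottom flange (beyond web): d = -74 mm → contributes +10 922 340 mm⁴
Total I = 25 938 847 mm⁴.
For the y-axis: x̄ = 39.98233 mm.
Repeating about the centroidal y-axis gives I_y = 5 660 665 mm⁴.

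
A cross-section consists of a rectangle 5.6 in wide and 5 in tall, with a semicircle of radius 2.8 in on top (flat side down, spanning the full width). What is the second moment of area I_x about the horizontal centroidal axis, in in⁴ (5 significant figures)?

I_x ≈ 181.44 in⁴

Decompose the section into non-overlapping parts with the origin at the bottom-left of its bounding rectangle.
Rectangular body: 5.6 × 5, A = 28 in², y = 2.5 in, Ī = 58.33333 in⁴.
Semicircular cap: semicircle r = 2.8, A = 12.31504 in², y = 6.188357 in, Ī = 6.746277 in⁴.
Centroid: ȳ = ΣA·y / ΣA = 3.626683 in.
Transfer each piece to the horizontal centroidal axis using Ī + A·d² with d = y − 3.626683:
  rectangular body: d = -1.126683 in → contributes +93.87694 in⁴
  semicircular cap: d = 2.561674 in → contributes +87.55972 in⁴
Total I = 181.4367 in⁴.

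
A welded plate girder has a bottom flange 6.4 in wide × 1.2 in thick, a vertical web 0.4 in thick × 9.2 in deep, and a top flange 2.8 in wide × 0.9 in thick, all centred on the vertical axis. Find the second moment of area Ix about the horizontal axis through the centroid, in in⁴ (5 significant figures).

Treat the section as a set of non-overlapping primitives; coordinates are from the bounding-box lower-left.
Bottom plate: 6.4 × 1.2, A = 7.68 in², y = 0.6 in, Ī = 0.9216 in⁴.
Web plate: 0.4 × 9.2, A = 3.68 in², y = 5.8 in, Ī = 25.95627 in⁴.
Top plate: 2.8 × 0.9, A = 2.52 in², y = 10.85 in, Ī = 0.1701 in⁴.
Centroid: ȳ = ΣA·y / ΣA = 3.839625 in.
Transfer each piece to the horizontal axis through the centroid using Ī + A·d² with d = y − 3.839625:
  bottom plate: d = -3.239625 in → contributes +81.52452 in⁴
  web plate: d = 1.960375 in → contributes +40.09876 in⁴
  top plate: d = 7.010375 in → contributes +124.0164 in⁴
Total I = 245.6397 in⁴.

Ix ≈ 245.64 in⁴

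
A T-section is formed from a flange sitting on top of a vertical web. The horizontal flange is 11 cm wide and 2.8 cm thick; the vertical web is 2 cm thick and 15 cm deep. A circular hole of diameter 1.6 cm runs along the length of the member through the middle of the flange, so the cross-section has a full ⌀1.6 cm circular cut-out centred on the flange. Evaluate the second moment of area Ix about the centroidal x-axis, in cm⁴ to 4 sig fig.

Break the section into simple shapes (no overlaps), measuring from the bottom-left corner of the bounding box.
Flange: 11 × 2.8, A = 30.8 cm², y = 16.4 cm, Ī = 20.1227 cm⁴.
Web: 2 × 15, A = 30 cm², y = 7.5 cm, Ī = 562.5 cm⁴.
Hole (subtracted): ⌀1.6, A = 2.01062 cm², y = 16.4 cm, Ī = 0.321699 cm⁴.
Centroid: ȳ = ΣA·y / ΣA = 11.8584 cm.
Transfer each piece to the centroidal x-axis using Ī + A·d² with d = y − 11.8584:
  flange: d = 4.54164 cm → contributes +655.418 cm⁴
  web: d = -4.35836 cm → contributes +1132.36 cm⁴
  hole: d = 4.54164 cm → contributes −41.7937 cm⁴
Total I = 1745.98 cm⁴.

Ix ≈ 1746 cm⁴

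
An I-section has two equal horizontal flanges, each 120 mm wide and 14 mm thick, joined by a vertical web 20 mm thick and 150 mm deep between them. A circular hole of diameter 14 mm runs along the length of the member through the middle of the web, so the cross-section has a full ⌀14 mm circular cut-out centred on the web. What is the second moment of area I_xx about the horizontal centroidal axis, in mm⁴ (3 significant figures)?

Treat the section as a set of non-overlapping primitives; coordinates are from the bounding-box lower-left.
Bottom flange: 120 × 14, A = 1 680 mm², y = 7 mm, Ī = 27 440 mm⁴.
Web: 20 × 150, A = 3 000 mm², y = 89 mm, Ī = 5 625 000 mm⁴.
Top flange: 120 × 14, A = 1 680 mm², y = 171 mm, Ī = 27 440 mm⁴.
Hole (subtracted): ⌀14, A = 153.94 mm², y = 89 mm, Ī = 1885.7 mm⁴.
By symmetry the centroid is at mid-height, ȳ = 89 mm.
Transfer each piece to the horizontal centroidal axis using Ī + A·d² with d = y − 89:
  bottom flange: d = -82 mm → contributes +11 323 760 mm⁴
  web: d = 0 mm → contributes +5 625 000 mm⁴
  top flange: d = 82 mm → contributes +11 323 760 mm⁴
  hole: d = 0 mm → contributes −1885.7 mm⁴
Total I = 28 270 634 mm⁴.

I_xx ≈ 2.83 × 10⁷ mm⁴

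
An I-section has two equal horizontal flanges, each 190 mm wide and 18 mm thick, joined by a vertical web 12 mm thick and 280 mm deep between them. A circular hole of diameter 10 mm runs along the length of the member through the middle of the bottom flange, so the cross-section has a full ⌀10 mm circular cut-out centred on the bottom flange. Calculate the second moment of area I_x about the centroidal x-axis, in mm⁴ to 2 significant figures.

I_x ≈ 1.7 × 10⁸ mm⁴

Break the section into simple shapes (no overlaps), measuring from the bottom-left corner of the bounding box.
Bottom flange: 190 × 18, A = 3 420 mm², y = 9 mm, Ī = 92 340 mm⁴.
Web: 12 × 280, A = 3 360 mm², y = 158 mm, Ī = 21 952 000 mm⁴.
Top flange: 190 × 18, A = 3 420 mm², y = 307 mm, Ī = 92 340 mm⁴.
Hole (subtracted): ⌀10, A = 78.54 mm², y = 9 mm, Ī = 490.9 mm⁴.
Centroid: ȳ = ΣA·y / ΣA = 159.2 mm.
Transfer each piece to the centroidal x-axis using Ī + A·d² with d = y − 159.2:
  bottom flange: d = -150.2 mm → contributes +77 202 685 mm⁴
  web: d = -1.156 mm → contributes +21 956 492 mm⁴
  top flange: d = 147.8 mm → contributes +74 845 979 mm⁴
  hole: d = -150.2 mm → contributes −1 771 319 mm⁴
Total I = 172 233 836 mm⁴.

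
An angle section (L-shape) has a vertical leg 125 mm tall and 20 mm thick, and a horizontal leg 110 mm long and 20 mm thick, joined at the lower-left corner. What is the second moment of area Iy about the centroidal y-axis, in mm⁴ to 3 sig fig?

Split into non-overlapping primitives; take the origin at the lower-left of the bounding box.
Vertical leg: 20 × 125, A = 2 500 mm², x = 10 mm, Ī = 83 333 mm⁴.
Horizontal leg (remainder): 90 × 20, A = 1 800 mm², x = 65 mm, Ī = 1 215 000 mm⁴.
Centroid: x̄ = ΣA·x / ΣA = 33.023 mm.
Transfer each piece to the centroidal y-axis using Ī + A·d² with d = x − 33.023:
  vertical leg: d = -23.023 mm → contributes +1 408 509 mm⁴
  horizontal leg (remainder): d = 31.977 mm → contributes +3 055 522 mm⁴
Total I = 4 464 031 mm⁴.

Iy ≈ 4.46 × 10⁶ mm⁴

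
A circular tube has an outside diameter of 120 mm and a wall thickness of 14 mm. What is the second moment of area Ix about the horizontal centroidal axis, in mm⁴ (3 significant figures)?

Break the section into simple shapes (no overlaps), measuring from the bottom-left corner of the bounding box.
Outer circle: ⌀120, A = 11 310 mm², y = 60 mm, Ī = 10 178 760 mm⁴.
Bore (subtracted): ⌀92, A = 6647.6 mm², y = 60 mm, Ī = 3 516 586 mm⁴.
By symmetry the centroid is at mid-height, ȳ = 60 mm.
All pieces are centred on the horizontal centroidal axis, so I = ΣĪ (holes subtracted) = 6 662 174 mm⁴.

Ix ≈ 6.66 × 10⁶ mm⁴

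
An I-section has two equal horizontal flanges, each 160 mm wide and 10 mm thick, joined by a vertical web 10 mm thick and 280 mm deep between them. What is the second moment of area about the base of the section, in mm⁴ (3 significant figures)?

I_base ≈ 2.21 × 10⁸ mm⁴

Break the section into simple shapes (no overlaps), measuring from the bottom-left corner of the bounding box.
Bottom flange: 160 × 10, A = 1 600 mm², y = 5 mm, Ī = 13 333 mm⁴.
Web: 10 × 280, A = 2 800 mm², y = 150 mm, Ī = 18 293 333 mm⁴.
Top flange: 160 × 10, A = 1 600 mm², y = 295 mm, Ī = 13 333 mm⁴.
Transfer each piece to the base of the section using Ī + A·d² with d = y − 0:
  bottom flange: d = 5 mm → contributes +53 333 mm⁴
  web: d = 150 mm → contributes +81 293 333 mm⁴
  top flange: d = 295 mm → contributes +139 253 333 mm⁴
Total I = 220 600 000 mm⁴.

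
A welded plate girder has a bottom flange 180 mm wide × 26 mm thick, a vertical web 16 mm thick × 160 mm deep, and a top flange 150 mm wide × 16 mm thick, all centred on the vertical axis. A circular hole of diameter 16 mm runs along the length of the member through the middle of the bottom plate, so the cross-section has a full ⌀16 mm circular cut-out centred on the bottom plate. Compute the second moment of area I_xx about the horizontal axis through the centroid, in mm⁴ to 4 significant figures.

Treat the section as a set of non-overlapping primitives; coordinates are from the bounding-box lower-left.
Bottom plate: 180 × 26, A = 4 680 mm², y = 13 mm, Ī = 263 640 mm⁴.
Web plate: 16 × 160, A = 2 560 mm², y = 106 mm, Ī = 5 461 333 mm⁴.
Top plate: 150 × 16, A = 2 400 mm², y = 194 mm, Ī = 51 200 mm⁴.
Hole (subtracted): ⌀16, A = 201.062 mm², y = 13 mm, Ī = 3216.99 mm⁴.
Centroid: ȳ = ΣA·y / ΣA = 84.2453 mm.
Transfer each piece to the horizontal axis through the centroid using Ī + A·d² with d = y − 84.2453:
  bottom plate: d = -71.2453 mm → contributes +24 018 820 mm⁴
  web plate: d = 21.7547 mm → contributes +6 672 896 mm⁴
  top plate: d = 109.755 mm → contributes +28 961 825 mm⁴
  hole: d = -71.2453 mm → contributes −1 023 786 mm⁴
Total I = 58 629 755 mm⁴.

I_xx ≈ 5.863 × 10⁷ mm⁴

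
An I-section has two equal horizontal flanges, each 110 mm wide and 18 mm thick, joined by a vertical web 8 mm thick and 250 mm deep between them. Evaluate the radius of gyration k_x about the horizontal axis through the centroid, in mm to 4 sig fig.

Treat the section as a set of non-overlapping primitives; coordinates are from the bounding-box lower-left.
Bottom flange: 110 × 18, A = 1 980 mm², y = 9 mm, Ī = 53 460 mm⁴.
Web: 8 × 250, A = 2 000 mm², y = 143 mm, Ī = 10 416 667 mm⁴.
Top flange: 110 × 18, A = 1 980 mm², y = 277 mm, Ī = 53 460 mm⁴.
By symmetry the centroid is at mid-height, ȳ = 143 mm.
Transfer each piece to the horizontal axis through the centroid using Ī + A·d² with d = y − 143:
  bottom flange: d = -134 mm → contributes +35 606 340 mm⁴
  web: d = 0 mm → contributes +10 416 667 mm⁴
  top flange: d = 134 mm → contributes +35 606 340 mm⁴
Total I = 81 629 347 mm⁴.
Radius of gyration: k = √(I/A) = √(81 629 347 / 5 960) = 117.031 mm.

k_x ≈ 117.0 mm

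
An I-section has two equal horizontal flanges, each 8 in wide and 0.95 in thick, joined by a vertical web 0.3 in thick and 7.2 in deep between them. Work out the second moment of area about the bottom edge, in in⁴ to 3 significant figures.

I_base ≈ 622 in⁴

Treat the section as a set of non-overlapping primitives; coordinates are from the bounding-box lower-left.
Bottom flange: 8 × 0.95, A = 7.6 in², y = 0.475 in, Ī = 0.57158 in⁴.
Web: 0.3 × 7.2, A = 2.16 in², y = 4.55 in, Ī = 9.3312 in⁴.
Top flange: 8 × 0.95, A = 7.6 in², y = 8.625 in, Ī = 0.57158 in⁴.
Transfer each piece to a horizontal axis along the bottom face using Ī + A·d² with d = y − 0:
  bottom flange: d = 0.475 in → contributes +2.2863 in⁴
  web: d = 4.55 in → contributes +54.049 in⁴
  top flange: d = 8.625 in → contributes +565.94 in⁴
Total I = 622.28 in⁴.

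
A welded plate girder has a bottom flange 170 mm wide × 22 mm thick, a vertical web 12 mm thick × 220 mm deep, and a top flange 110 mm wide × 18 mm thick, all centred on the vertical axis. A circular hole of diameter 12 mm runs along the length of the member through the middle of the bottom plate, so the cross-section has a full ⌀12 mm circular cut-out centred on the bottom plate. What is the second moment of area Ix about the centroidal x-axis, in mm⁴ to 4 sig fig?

Ix ≈ 8.698 × 10⁷ mm⁴

Split into non-overlapping primitives; take the origin at the lower-left of the bounding box.
Bottom plate: 170 × 22, A = 3 740 mm², y = 11 mm, Ī = 150 847 mm⁴.
Web plate: 12 × 220, A = 2 640 mm², y = 132 mm, Ī = 10 648 000 mm⁴.
Top plate: 110 × 18, A = 1 980 mm², y = 251 mm, Ī = 53 460 mm⁴.
Hole (subtracted): ⌀12, A = 113.097 mm², y = 11 mm, Ī = 1017.88 mm⁴.
Centroid: ȳ = ΣA·y / ΣA = 107.356 mm.
Transfer each piece to the centroidal x-axis using Ī + A·d² with d = y − 107.356:
  bottom plate: d = -96.3562 mm → contributes +34 874 924 mm⁴
  web plate: d = 24.6438 mm → contributes +12 251 320 mm⁴
  top plate: d = 143.644 mm → contributes +40 907 886 mm⁴
  hole: d = -96.3562 mm → contributes −1 051 072 mm⁴
Total I = 86 983 058 mm⁴.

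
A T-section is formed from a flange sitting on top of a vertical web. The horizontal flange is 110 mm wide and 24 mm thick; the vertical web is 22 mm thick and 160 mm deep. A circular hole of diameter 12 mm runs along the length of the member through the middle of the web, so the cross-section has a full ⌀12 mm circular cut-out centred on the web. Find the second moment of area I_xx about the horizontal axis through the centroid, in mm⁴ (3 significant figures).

I_xx ≈ 2.02 × 10⁷ mm⁴

Treat the section as a set of non-overlapping primitives; coordinates are from the bounding-box lower-left.
Flange: 110 × 24, A = 2 640 mm², y = 172 mm, Ī = 126 720 mm⁴.
Web: 22 × 160, A = 3 520 mm², y = 80 mm, Ī = 7 509 333 mm⁴.
Hole (subtracted): ⌀12, A = 113.1 mm², y = 80 mm, Ī = 1017.9 mm⁴.
Centroid: ȳ = ΣA·y / ΣA = 120.17 mm.
Transfer each piece to the horizontal axis through the centroid using Ī + A·d² with d = y − 120.17:
  flange: d = 51.834 mm → contributes +7 219 771 mm⁴
  web: d = -40.166 mm → contributes +13 188 181 mm⁴
  hole: d = -40.166 mm → contributes −183 479 mm⁴
Total I = 20 224 473 mm⁴.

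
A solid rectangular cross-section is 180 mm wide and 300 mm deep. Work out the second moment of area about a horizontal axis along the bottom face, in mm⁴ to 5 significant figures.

The section: 180 × 300, A = 54 000 mm², y = 150 mm, Ī = 405 000 000 mm⁴.
Transfer it to the base of the section using Ī + A·d² with d = y − 0:
  the section: d = 150 mm → contributes +1 620 000 000 mm⁴
Total I = 1 620 000 000 mm⁴.

I_base ≈ 1.6200 × 10⁹ mm⁴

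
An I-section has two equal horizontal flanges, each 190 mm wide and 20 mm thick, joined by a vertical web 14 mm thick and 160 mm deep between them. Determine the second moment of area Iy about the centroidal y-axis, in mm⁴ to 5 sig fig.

Iy ≈ 2.2900 × 10⁷ mm⁴

Decompose the section into non-overlapping parts with the origin at the bottom-left of its bounding rectangle.
Bottom flange: 190 × 20, A = 3 800 mm², x = 95 mm, Ī = 11 431 667 mm⁴.
Web: 14 × 160, A = 2 240 mm², x = 95 mm, Ī = 36586.67 mm⁴.
Top flange: 190 × 20, A = 3 800 mm², x = 95 mm, Ī = 11 431 667 mm⁴.
By symmetry the centroid is at mid-width, x̄ = 95 mm.
All pieces are centred on the centroidal y-axis, so I = ΣĪ = 22 899 920 mm⁴.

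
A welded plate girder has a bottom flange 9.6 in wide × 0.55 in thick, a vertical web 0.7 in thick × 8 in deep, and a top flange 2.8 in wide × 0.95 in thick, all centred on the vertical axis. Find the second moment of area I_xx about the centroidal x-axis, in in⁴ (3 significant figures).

Treat the section as a set of non-overlapping primitives; coordinates are from the bounding-box lower-left.
Bottom plate: 9.6 × 0.55, A = 5.28 in², y = 0.275 in, Ī = 0.1331 in⁴.
Web plate: 0.7 × 8, A = 5.6 in², y = 4.55 in, Ī = 29.867 in⁴.
Top plate: 2.8 × 0.95, A = 2.66 in², y = 9.025 in, Ī = 0.20005 in⁴.
Centroid: ȳ = ΣA·y / ΣA = 3.7621 in.
Transfer each piece to the centroidal x-axis using Ī + A·d² with d = y − 3.7621:
  bottom plate: d = -3.4871 in → contributes +64.336 in⁴
  web plate: d = 0.78792 in → contributes +33.343 in⁴
  top plate: d = 5.2629 in → contributes +73.878 in⁴
Total I = 171.56 in⁴.

I_xx ≈ 172 in⁴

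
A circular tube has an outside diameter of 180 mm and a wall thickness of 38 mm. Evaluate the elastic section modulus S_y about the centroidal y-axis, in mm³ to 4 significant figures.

Break the section into simple shapes (no overlaps), measuring from the bottom-left corner of the bounding box.
Outer circle: ⌀180, A = 25446.9 mm², x = 90 mm, Ī = 51 529 974 mm⁴.
Bore (subtracted): ⌀104, A = 8494.87 mm², x = 90 mm, Ī = 5 742 530 mm⁴.
By symmetry the centroid is at mid-width, x̄ = 90 mm.
All pieces are centred on the centroidal y-axis, so I = ΣĪ (holes subtracted) = 45 787 444 mm⁴.
Extreme fibre distance c = 90 mm; S = I/c = 508 749 mm³.

S_y ≈ 5.087 × 10⁵ mm³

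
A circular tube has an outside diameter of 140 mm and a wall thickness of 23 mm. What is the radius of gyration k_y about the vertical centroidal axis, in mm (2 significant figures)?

k_y ≈ 42 mm

Decompose the section into non-overlapping parts with the origin at the bottom-left of its bounding rectangle.
Outer circle: ⌀140, A = 15 394 mm², x = 70 mm, Ī = 18 857 410 mm⁴.
Bore (subtracted): ⌀94, A = 6 940 mm², x = 70 mm, Ī = 3 832 492 mm⁴.
By symmetry the centroid is at mid-width, x̄ = 70 mm.
All pieces are centred on the vertical centroidal axis, so I = ΣĪ (holes subtracted) = 15 024 917 mm⁴.
Radius of gyration: k = √(I/A) = √(15 024 917 / 8 454) = 42.16 mm.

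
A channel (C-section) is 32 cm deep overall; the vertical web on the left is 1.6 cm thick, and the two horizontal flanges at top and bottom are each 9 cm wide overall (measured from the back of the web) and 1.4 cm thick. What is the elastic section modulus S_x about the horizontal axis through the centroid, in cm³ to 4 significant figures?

S_x ≈ 576.4 cm³

Split into non-overlapping primitives; take the origin at the lower-left of the bounding box.
Web: 1.6 × 32, A = 51.2 cm², y = 16 cm, Ī = 4369.07 cm⁴.
Top flange (beyond web): 7.4 × 1.4, A = 10.36 cm², y = 31.3 cm, Ī = 1.69213 cm⁴.
Bottom flange (beyond web): 7.4 × 1.4, A = 10.36 cm², y = 0.7 cm, Ī = 1.69213 cm⁴.
By symmetry the centroid is at mid-height, ȳ = 16 cm.
Transfer each piece to the horizontal axis through the centroid using Ī + A·d² with d = y − 16:
  web: d = 0 cm → contributes +4369.07 cm⁴
  top flange (beyond web): d = 15.3 cm → contributes +2426.86 cm⁴
  bottom flange (beyond web): d = -15.3 cm → contributes +2426.86 cm⁴
Total I = 9222.8 cm⁴.
Extreme fibre distance c = 16 cm; S = I/c = 576.425 cm³.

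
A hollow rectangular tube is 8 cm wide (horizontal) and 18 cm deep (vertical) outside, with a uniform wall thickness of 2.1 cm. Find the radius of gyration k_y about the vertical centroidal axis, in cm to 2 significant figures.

Break the section into simple shapes (no overlaps), measuring from the bottom-left corner of the bounding box.
Outer rectangle: 8 × 18, A = 144 cm², x = 4 cm, Ī = 768 cm⁴.
Inner void (subtracted): 3.8 × 13.8, A = 52.44 cm², x = 4 cm, Ī = 63.1 cm⁴.
By symmetry the centroid is at mid-width, x̄ = 4 cm.
All pieces are centred on the vertical centroidal axis, so I = ΣĪ (holes subtracted) = 704.9 cm⁴.
Radius of gyration: k = √(I/A) = √(704.9 / 91.56) = 2.775 cm.

k_y ≈ 2.8 cm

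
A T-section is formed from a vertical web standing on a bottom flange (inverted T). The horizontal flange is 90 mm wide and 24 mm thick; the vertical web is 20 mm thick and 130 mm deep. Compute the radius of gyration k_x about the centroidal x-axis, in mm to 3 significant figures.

Break the section into simple shapes (no overlaps), measuring from the bottom-left corner of the bounding box.
Flange: 90 × 24, A = 2 160 mm², y = 12 mm, Ī = 103 680 mm⁴.
Web: 20 × 130, A = 2 600 mm², y = 89 mm, Ī = 3 661 667 mm⁴.
Centroid: ȳ = ΣA·y / ΣA = 54.059 mm.
Transfer each piece to the centroidal x-axis using Ī + A·d² with d = y − 54.059:
  flange: d = -42.059 mm → contributes +3 924 600 mm⁴
  web: d = 34.941 mm → contributes +6 835 970 mm⁴
Total I = 10 760 570 mm⁴.
Radius of gyration: k = √(I/A) = √(10 760 570 / 4 760) = 47.546 mm.

k_x ≈ 47.5 mm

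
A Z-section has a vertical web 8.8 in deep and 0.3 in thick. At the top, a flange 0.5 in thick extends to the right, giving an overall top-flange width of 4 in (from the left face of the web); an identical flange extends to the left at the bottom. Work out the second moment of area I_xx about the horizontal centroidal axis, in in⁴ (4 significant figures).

Decompose the section into non-overlapping parts with the origin at the bottom-left of its bounding rectangle.
Web: 0.3 × 8.8, A = 2.64 in², y = 4.4 in, Ī = 17.0368 in⁴.
Top flange (beyond web): 3.7 × 0.5, A = 1.85 in², y = 8.55 in, Ī = 0.0385417 in⁴.
Bottom flange (beyond web): 3.7 × 0.5, A = 1.85 in², y = 0.25 in, Ī = 0.0385417 in⁴.
Centroid: ȳ = ΣA·y / ΣA = 4.4 in.
Transfer each piece to the horizontal centroidal axis using Ī + A·d² with d = y − 4.4:
  web: d = 0 in → contributes +17.0368 in⁴
  top flange (beyond web): d = 4.15 in → contributes +31.9002 in⁴
  bottom flange (beyond web): d = -4.15 in → contributes +31.9002 in⁴
Total I = 80.8371 in⁴.

I_xx ≈ 80.84 in⁴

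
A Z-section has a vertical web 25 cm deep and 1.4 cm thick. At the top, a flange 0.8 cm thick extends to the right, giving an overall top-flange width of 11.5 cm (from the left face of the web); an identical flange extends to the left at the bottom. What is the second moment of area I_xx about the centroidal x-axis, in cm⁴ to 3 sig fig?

I_xx ≈ 4190 cm⁴

Split into non-overlapping primitives; take the origin at the lower-left of the bounding box.
Web: 1.4 × 25, A = 35 cm², y = 12.5 cm, Ī = 1822.9 cm⁴.
Top flange (beyond web): 10.1 × 0.8, A = 8.08 cm², y = 24.6 cm, Ī = 0.43093 cm⁴.
Bottom flange (beyond web): 10.1 × 0.8, A = 8.08 cm², y = 0.4 cm, Ī = 0.43093 cm⁴.
Centroid: ȳ = ΣA·y / ΣA = 12.5 cm.
Transfer each piece to the centroidal x-axis using Ī + A·d² with d = y − 12.5:
  web: d = 0 cm → contributes +1822.9 cm⁴
  top flange (beyond web): d = 12.1 cm → contributes +1183.4 cm⁴
  bottom flange (beyond web): d = -12.1 cm → contributes +1183.4 cm⁴
Total I = 4189.8 cm⁴.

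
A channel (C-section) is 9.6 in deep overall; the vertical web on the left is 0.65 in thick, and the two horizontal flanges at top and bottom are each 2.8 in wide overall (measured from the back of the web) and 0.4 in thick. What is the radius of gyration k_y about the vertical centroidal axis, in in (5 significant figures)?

k_y ≈ 0.66546 in

Break the section into simple shapes (no overlaps), measuring from the bottom-left corner of the bounding box.
Web: 0.65 × 9.6, A = 6.24 in², x = 0.325 in, Ī = 0.2197 in⁴.
Top flange (beyond web): 2.15 × 0.4, A = 0.86 in², x = 1.725 in, Ī = 0.3312792 in⁴.
Bottom flange (beyond web): 2.15 × 0.4, A = 0.86 in², x = 1.725 in, Ī = 0.3312792 in⁴.
Centroid: x̄ = ΣA·x / ΣA = 0.6275126 in.
Transfer each piece to the vertical centroidal axis using Ī + A·d² with d = x − 0.6275126:
  web: d = -0.3025126 in → contributes +0.7907464 in⁴
  top flange (beyond web): d = 1.097487 in → contributes +1.367131 in⁴
  bottom flange (beyond web): d = 1.097487 in → contributes +1.367131 in⁴
Total I = 3.525008 in⁴.
Radius of gyration: k = √(I/A) = √(3.525008 / 7.96) = 0.6654624 in.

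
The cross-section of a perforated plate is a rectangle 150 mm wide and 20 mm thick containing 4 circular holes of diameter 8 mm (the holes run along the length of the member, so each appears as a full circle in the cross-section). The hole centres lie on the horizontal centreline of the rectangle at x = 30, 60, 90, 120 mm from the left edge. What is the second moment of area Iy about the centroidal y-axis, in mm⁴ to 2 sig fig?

Iy ≈ 5.4 × 10⁶ mm⁴

Split into non-overlapping primitives; take the origin at the lower-left of the bounding box.
Plate: 150 × 20, A = 3 000 mm², x = 75 mm, Ī = 5 625 000 mm⁴.
Hole 1 (subtracted): ⌀8, A = 50.27 mm², x = 30 mm, Ī = 201.1 mm⁴.
Hole 2 (subtracted): ⌀8, A = 50.27 mm², x = 60 mm, Ī = 201.1 mm⁴.
Hole 3 (subtracted): ⌀8, A = 50.27 mm², x = 90 mm, Ī = 201.1 mm⁴.
Hole 4 (subtracted): ⌀8, A = 50.27 mm², x = 120 mm, Ī = 201.1 mm⁴.
By symmetry the centroid is at mid-width, x̄ = 75 mm.
Transfer each piece to the centroidal y-axis using Ī + A·d² with d = x − 75:
  plate: d = 0 mm → contributes +5 625 000 mm⁴
  hole 1: d = -45 mm → contributes −101 989 mm⁴
  hole 2: d = -15 mm → contributes −11 511 mm⁴
  hole 3: d = 15 mm → contributes −11 511 mm⁴
  hole 4: d = 45 mm → contributes −101 989 mm⁴
Total I = 5 398 001 mm⁴.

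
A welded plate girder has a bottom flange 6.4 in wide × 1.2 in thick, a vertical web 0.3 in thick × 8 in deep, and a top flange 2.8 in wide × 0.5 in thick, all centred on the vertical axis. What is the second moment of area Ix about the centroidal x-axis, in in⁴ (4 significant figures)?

Ix ≈ 126.4 in⁴

Split into non-overlapping primitives; take the origin at the lower-left of the bounding box.
Bottom plate: 6.4 × 1.2, A = 7.68 in², y = 0.6 in, Ī = 0.9216 in⁴.
Web plate: 0.3 × 8, A = 2.4 in², y = 5.2 in, Ī = 12.8 in⁴.
Top plate: 2.8 × 0.5, A = 1.4 in², y = 9.45 in, Ī = 0.0291667 in⁴.
Centroid: ȳ = ΣA·y / ΣA = 2.64094 in.
Transfer each piece to the centroidal x-axis using Ī + A·d² with d = y − 2.64094:
  bottom plate: d = -2.04094 in → contributes +32.9122 in⁴
  web plate: d = 2.55906 in → contributes +28.5171 in⁴
  top plate: d = 6.80906 in → contributes +64.9378 in⁴
Total I = 126.367 in⁴.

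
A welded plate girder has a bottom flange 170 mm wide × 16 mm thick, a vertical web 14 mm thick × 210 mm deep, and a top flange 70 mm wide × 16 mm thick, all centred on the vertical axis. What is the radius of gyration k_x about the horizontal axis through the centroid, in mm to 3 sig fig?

Decompose the section into non-overlapping parts with the origin at the bottom-left of its bounding rectangle.
Bottom plate: 170 × 16, A = 2 720 mm², y = 8 mm, Ī = 58 027 mm⁴.
Web plate: 14 × 210, A = 2 940 mm², y = 121 mm, Ī = 10 804 500 mm⁴.
Top plate: 70 × 16, A = 1 120 mm², y = 234 mm, Ī = 23 893 mm⁴.
Centroid: ȳ = ΣA·y / ΣA = 94.333 mm.
Transfer each piece to the horizontal axis through the centroid using Ī + A·d² with d = y − 94.333:
  bottom plate: d = -86.333 mm → contributes +20 331 396 mm⁴
  web plate: d = 26.667 mm → contributes +12 895 167 mm⁴
  top plate: d = 139.67 mm → contributes +21 871 484 mm⁴
Total I = 55 098 047 mm⁴.
Radius of gyration: k = √(I/A) = √(55 098 047 / 6 780) = 90.147 mm.

k_x ≈ 90.1 mm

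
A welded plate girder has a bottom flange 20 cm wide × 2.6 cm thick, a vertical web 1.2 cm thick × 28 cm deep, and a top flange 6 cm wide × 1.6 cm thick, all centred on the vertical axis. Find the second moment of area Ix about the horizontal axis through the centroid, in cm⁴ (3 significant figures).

Split into non-overlapping primitives; take the origin at the lower-left of the bounding box.
Bottom plate: 20 × 2.6, A = 52 cm², y = 1.3 cm, Ī = 29.293 cm⁴.
Web plate: 1.2 × 28, A = 33.6 cm², y = 16.6 cm, Ī = 2195.2 cm⁴.
Top plate: 6 × 1.6, A = 9.6 cm², y = 31.4 cm, Ī = 2.048 cm⁴.
Centroid: ȳ = ΣA·y / ΣA = 9.7353 cm.
Transfer each piece to the horizontal axis through the centroid using Ī + A·d² with d = y − 9.7353:
  bottom plate: d = -8.4353 cm → contributes +3729.3 cm⁴
  web plate: d = 6.8647 cm → contributes +3778.6 cm⁴
  top plate: d = 21.665 cm → contributes +4507.9 cm⁴
Total I = 12 016 cm⁴.

Ix ≈ 1.20 × 10⁴ cm⁴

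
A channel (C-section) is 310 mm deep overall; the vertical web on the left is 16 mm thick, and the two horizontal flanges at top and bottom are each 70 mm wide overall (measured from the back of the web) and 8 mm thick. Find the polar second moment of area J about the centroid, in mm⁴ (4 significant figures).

J ≈ 6.064 × 10⁷ mm⁴

Decompose the section into non-overlapping parts with the origin at the bottom-left of its bounding rectangle.
Web: 16 × 310, A = 4 960 mm², y = 155 mm, Ī = 39 721 333 mm⁴.
Top flange (beyond web): 54 × 8, A = 432 mm², y = 306 mm, Ī = 2 304 mm⁴.
Bottom flange (beyond web): 54 × 8, A = 432 mm², y = 4 mm, Ī = 2 304 mm⁴.
By symmetry the centroid is at mid-height, ȳ = 155 mm.
Transfer each piece to the centroidal x-axis using Ī + A·d² with d = y − 155:
  web: d = 0 mm → contributes +39 721 333 mm⁴
  top flange (beyond web): d = 151 mm → contributes +9 852 336 mm⁴
  bottom flange (beyond web): d = -151 mm → contributes +9 852 336 mm⁴
Total I = 59 426 005 mm⁴.
For the y-axis: x̄ = 13.1923 mm.
Repeating about the centroidal y-axis gives I_y = 1 217 150 mm⁴.
Polar second moment: J = I_x + I_y = 60 643 155 mm⁴.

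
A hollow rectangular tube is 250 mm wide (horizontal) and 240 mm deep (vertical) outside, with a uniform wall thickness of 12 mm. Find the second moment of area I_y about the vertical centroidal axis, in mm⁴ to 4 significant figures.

I_y ≈ 1.047 × 10⁸ mm⁴

Split into non-overlapping primitives; take the origin at the lower-left of the bounding box.
Outer rectangle: 250 × 240, A = 60 000 mm², x = 125 mm, Ī = 312 500 000 mm⁴.
Inner void (subtracted): 226 × 216, A = 48 816 mm², x = 125 mm, Ī = 207 777 168 mm⁴.
By symmetry the centroid is at mid-width, x̄ = 125 mm.
All pieces are centred on the vertical centroidal axis, so I = ΣĪ (holes subtracted) = 104 722 832 mm⁴.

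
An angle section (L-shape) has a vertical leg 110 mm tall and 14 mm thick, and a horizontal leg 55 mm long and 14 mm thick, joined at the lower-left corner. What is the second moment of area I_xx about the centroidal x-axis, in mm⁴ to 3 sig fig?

I_xx ≈ 2.53 × 10⁶ mm⁴

Break the section into simple shapes (no overlaps), measuring from the bottom-left corner of the bounding box.
Vertical leg: 14 × 110, A = 1 540 mm², y = 55 mm, Ī = 1 552 833 mm⁴.
Horizontal leg (remainder): 41 × 14, A = 574 mm², y = 7 mm, Ī = 9375.3 mm⁴.
Centroid: ȳ = ΣA·y / ΣA = 41.967 mm.
Transfer each piece to the centroidal x-axis using Ī + A·d² with d = y − 41.967:
  vertical leg: d = 13.033 mm → contributes +1 814 421 mm⁴
  horizontal leg (remainder): d = -34.967 mm → contributes +711 195 mm⁴
Total I = 2 525 616 mm⁴.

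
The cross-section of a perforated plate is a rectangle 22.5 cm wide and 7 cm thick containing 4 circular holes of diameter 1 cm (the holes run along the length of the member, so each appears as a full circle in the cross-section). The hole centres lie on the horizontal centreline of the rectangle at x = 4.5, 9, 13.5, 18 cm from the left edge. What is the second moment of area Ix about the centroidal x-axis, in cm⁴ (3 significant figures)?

Break the section into simple shapes (no overlaps), measuring from the bottom-left corner of the bounding box.
Plate: 22.5 × 7, A = 157.5 cm², y = 3.5 cm, Ī = 643.13 cm⁴.
Hole 1 (subtracted): ⌀1, A = 0.7854 cm², y = 3.5 cm, Ī = 0.049087 cm⁴.
Hole 2 (subtracted): ⌀1, A = 0.7854 cm², y = 3.5 cm, Ī = 0.049087 cm⁴.
Hole 3 (subtracted): ⌀1, A = 0.7854 cm², y = 3.5 cm, Ī = 0.049087 cm⁴.
Hole 4 (subtracted): ⌀1, A = 0.7854 cm², y = 3.5 cm, Ī = 0.049087 cm⁴.
By symmetry the centroid is at mid-height, ȳ = 3.5 cm.
All pieces are centred on the centroidal x-axis, so I = ΣĪ (holes subtracted) = 642.93 cm⁴.

Ix ≈ 643 cm⁴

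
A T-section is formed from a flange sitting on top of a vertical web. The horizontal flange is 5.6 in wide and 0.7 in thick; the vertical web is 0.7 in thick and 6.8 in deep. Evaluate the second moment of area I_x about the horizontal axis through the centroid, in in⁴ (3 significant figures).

I_x ≈ 48.7 in⁴

Decompose the section into non-overlapping parts with the origin at the bottom-left of its bounding rectangle.
Flange: 5.6 × 0.7, A = 3.92 in², y = 7.15 in, Ī = 0.16007 in⁴.
Web: 0.7 × 6.8, A = 4.76 in², y = 3.4 in, Ī = 18.342 in⁴.
Centroid: ȳ = ΣA·y / ΣA = 5.0935 in.
Transfer each piece to the horizontal axis through the centroid using Ī + A·d² with d = y − 5.0935:
  flange: d = 2.0565 in → contributes +16.738 in⁴
  web: d = -1.6935 in → contributes +31.994 in⁴
Total I = 48.732 in⁴.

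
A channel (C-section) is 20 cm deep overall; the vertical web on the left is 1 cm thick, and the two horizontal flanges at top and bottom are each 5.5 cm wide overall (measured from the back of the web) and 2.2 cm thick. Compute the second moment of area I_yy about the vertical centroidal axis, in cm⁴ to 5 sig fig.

I_yy ≈ 110.32 cm⁴

Treat the section as a set of non-overlapping primitives; coordinates are from the bounding-box lower-left.
Web: 1 × 20, A = 20 cm², x = 0.5 cm, Ī = 1.666667 cm⁴.
Top flange (beyond web): 4.5 × 2.2, A = 9.9 cm², x = 3.25 cm, Ī = 16.70625 cm⁴.
Bottom flange (beyond web): 4.5 × 2.2, A = 9.9 cm², x = 3.25 cm, Ī = 16.70625 cm⁴.
Centroid: x̄ = ΣA·x / ΣA = 1.86809 cm.
Transfer each piece to the vertical centroidal axis using Ī + A·d² with d = x − 1.86809:
  web: d = -1.36809 cm → contributes +39.1001 cm⁴
  top flange (beyond web): d = 1.38191 cm → contributes +35.61202 cm⁴
  bottom flange (beyond web): d = 1.38191 cm → contributes +35.61202 cm⁴
Total I = 110.3241 cm⁴.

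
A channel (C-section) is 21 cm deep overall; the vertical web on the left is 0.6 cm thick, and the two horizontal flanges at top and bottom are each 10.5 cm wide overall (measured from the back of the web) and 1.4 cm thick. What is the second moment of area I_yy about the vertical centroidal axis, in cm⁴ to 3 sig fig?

I_yy ≈ 466 cm⁴

Decompose the section into non-overlapping parts with the origin at the bottom-left of its bounding rectangle.
Web: 0.6 × 21, A = 12.6 cm², x = 0.3 cm, Ī = 0.378 cm⁴.
Top flange (beyond web): 9.9 × 1.4, A = 13.86 cm², x = 5.55 cm, Ī = 113.2 cm⁴.
Bottom flange (beyond web): 9.9 × 1.4, A = 13.86 cm², x = 5.55 cm, Ī = 113.2 cm⁴.
Centroid: x̄ = ΣA·x / ΣA = 3.9094 cm.
Transfer each piece to the vertical centroidal axis using Ī + A·d² with d = x − 3.9094:
  web: d = -3.6094 cm → contributes +164.53 cm⁴
  top flange (beyond web): d = 1.6406 cm → contributes +150.51 cm⁴
  bottom flange (beyond web): d = 1.6406 cm → contributes +150.51 cm⁴
Total I = 465.54 cm⁴.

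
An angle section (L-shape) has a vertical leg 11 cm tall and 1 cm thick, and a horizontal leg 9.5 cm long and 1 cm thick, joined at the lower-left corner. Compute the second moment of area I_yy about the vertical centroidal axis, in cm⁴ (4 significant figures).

I_yy ≈ 160.3 cm⁴

Break the section into simple shapes (no overlaps), measuring from the bottom-left corner of the bounding box.
Vertical leg: 1 × 11, A = 11 cm², x = 0.5 cm, Ī = 0.916667 cm⁴.
Horizontal leg (remainder): 8.5 × 1, A = 8.5 cm², x = 5.25 cm, Ī = 51.1771 cm⁴.
Centroid: x̄ = ΣA·x / ΣA = 2.57051 cm.
Transfer each piece to the vertical centroidal axis using Ī + A·d² with d = x − 2.57051:
  vertical leg: d = -2.07051 cm → contributes +48.0739 cm⁴
  horizontal leg (remainder): d = 2.67949 cm → contributes +112.204 cm⁴
Total I = 160.278 cm⁴.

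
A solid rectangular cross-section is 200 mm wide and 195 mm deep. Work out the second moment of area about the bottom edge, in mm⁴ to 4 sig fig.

I_base ≈ 4.943 × 10⁸ mm⁴

The section: 200 × 195, A = 39 000 mm², y = 97.5 mm, Ī = 123 581 250 mm⁴.
Transfer it to the base of the section using Ī + A·d² with d = y − 0:
  the section: d = 97.5 mm → contributes +494 325 000 mm⁴
Total I = 494 325 000 mm⁴.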